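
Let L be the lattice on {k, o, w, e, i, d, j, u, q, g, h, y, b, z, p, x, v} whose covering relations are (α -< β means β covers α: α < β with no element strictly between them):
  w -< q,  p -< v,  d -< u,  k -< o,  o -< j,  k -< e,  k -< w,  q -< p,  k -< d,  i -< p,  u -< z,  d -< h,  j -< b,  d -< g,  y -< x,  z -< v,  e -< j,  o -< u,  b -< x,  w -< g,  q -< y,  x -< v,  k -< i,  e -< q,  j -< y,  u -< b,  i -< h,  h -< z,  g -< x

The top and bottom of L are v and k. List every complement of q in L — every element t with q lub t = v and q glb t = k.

Need t with q ∨ t = v and q ∧ t = k.
Checking each element gives: h, z.

h, z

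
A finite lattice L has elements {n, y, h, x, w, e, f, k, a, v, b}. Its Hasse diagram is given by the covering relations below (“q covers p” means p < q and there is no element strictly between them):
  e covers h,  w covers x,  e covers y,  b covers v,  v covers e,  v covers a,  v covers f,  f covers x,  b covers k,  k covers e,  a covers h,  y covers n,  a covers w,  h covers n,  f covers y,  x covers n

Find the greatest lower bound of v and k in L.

Common lower bounds of {v, k}: e, h, n, y.
The greatest among these is e.

e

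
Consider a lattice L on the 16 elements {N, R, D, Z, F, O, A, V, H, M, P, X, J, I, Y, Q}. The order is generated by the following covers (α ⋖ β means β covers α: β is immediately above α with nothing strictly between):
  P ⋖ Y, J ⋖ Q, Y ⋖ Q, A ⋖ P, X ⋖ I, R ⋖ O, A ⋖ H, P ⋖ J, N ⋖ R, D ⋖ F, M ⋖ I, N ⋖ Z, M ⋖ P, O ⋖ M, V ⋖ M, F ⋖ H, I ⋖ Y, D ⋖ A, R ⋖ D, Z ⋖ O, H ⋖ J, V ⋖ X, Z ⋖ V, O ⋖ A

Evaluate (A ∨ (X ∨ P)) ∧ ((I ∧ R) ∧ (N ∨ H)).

R

X ∨ P = Y
A ∨ Y = Y
I ∧ R = R
N ∨ H = H
R ∧ H = R
Y ∧ R = R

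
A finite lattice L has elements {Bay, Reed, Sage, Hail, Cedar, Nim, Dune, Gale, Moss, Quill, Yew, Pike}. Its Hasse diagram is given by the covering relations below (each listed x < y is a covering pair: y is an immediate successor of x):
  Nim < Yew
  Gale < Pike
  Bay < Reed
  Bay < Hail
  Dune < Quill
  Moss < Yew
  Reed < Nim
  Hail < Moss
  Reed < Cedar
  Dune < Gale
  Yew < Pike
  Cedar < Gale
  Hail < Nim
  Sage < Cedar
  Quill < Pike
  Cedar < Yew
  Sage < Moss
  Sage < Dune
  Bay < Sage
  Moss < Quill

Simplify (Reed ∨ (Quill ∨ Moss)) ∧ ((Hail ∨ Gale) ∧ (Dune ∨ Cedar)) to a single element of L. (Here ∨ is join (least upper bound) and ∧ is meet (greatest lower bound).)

Quill ∨ Moss = Quill
Reed ∨ Quill = Pike
Hail ∨ Gale = Pike
Dune ∨ Cedar = Gale
Pike ∧ Gale = Gale
Pike ∧ Gale = Gale

Gale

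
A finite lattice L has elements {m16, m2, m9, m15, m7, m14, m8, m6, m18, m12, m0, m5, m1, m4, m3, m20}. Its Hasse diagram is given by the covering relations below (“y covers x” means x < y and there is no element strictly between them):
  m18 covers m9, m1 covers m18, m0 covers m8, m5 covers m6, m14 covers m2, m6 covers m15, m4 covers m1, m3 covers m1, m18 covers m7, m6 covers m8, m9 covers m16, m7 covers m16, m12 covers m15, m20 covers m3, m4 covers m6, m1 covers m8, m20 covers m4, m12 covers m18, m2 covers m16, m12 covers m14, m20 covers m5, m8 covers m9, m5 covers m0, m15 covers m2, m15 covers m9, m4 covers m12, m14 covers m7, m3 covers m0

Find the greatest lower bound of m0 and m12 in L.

Common lower bounds of {m0, m12}: m16, m9.
The greatest among these is m9.

m9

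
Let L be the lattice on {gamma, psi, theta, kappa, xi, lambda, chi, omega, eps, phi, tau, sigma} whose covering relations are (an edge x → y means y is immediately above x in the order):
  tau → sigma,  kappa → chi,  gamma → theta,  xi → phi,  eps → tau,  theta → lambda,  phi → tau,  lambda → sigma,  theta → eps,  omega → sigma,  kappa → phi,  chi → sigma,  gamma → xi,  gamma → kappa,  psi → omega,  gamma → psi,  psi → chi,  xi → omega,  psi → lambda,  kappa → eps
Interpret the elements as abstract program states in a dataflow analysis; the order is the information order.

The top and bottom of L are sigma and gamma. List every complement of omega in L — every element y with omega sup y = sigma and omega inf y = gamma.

eps, kappa, theta

Need y with omega ∨ y = sigma and omega ∧ y = gamma.
Checking each element gives: eps, kappa, theta.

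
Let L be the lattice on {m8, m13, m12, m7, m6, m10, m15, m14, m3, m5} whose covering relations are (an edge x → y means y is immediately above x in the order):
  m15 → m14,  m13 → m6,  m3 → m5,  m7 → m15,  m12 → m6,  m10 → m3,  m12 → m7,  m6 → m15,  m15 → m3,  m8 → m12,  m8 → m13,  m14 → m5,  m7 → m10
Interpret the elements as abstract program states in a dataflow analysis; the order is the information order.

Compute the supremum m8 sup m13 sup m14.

Common upper bounds of {m8, m13, m14}: m14, m5.
The least among these is m14.

m14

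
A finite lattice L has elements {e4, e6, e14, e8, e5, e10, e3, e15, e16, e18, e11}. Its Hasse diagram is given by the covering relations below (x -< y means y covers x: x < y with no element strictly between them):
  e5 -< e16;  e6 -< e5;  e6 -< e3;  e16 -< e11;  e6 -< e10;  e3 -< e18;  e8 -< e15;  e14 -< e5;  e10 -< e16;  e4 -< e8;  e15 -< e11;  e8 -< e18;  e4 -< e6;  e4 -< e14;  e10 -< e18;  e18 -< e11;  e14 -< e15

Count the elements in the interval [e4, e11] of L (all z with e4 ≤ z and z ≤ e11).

The interval [e4, e11] = {e10, e11, e14, e15, e16, e18, e3, e4, e5, e6, e8}, which has 11 elements.

11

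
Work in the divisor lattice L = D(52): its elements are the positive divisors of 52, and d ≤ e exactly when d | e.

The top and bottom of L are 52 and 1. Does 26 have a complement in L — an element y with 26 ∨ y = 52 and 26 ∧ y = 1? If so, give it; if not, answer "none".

For every candidate y, either 26 ∨ y ≠ 52 or 26 ∧ y ≠ 1; no complement exists.

none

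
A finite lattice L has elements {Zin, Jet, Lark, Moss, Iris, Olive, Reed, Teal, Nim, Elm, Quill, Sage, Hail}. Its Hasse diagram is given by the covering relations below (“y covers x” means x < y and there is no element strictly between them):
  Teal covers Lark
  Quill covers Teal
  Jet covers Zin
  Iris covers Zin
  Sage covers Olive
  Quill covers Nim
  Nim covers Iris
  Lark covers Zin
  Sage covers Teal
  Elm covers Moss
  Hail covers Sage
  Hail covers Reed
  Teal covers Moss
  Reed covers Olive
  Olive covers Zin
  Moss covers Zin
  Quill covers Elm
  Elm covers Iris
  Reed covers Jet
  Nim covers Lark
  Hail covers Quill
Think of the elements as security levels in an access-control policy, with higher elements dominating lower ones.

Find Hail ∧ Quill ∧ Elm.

Common lower bounds of {Hail, Quill, Elm}: Elm, Iris, Moss, Zin.
The greatest among these is Elm.

Elm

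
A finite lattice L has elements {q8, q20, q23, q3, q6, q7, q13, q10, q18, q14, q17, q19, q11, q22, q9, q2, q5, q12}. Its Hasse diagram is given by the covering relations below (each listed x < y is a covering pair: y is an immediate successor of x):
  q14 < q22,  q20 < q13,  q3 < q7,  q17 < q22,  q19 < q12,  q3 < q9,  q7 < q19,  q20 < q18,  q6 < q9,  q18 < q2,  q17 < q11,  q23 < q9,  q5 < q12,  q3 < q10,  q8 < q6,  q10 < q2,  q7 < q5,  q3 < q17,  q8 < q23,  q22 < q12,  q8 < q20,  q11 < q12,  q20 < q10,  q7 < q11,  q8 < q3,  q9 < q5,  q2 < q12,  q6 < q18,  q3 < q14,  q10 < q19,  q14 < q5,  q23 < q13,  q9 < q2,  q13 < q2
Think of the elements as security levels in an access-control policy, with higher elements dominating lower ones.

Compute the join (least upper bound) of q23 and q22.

q12

Common upper bounds of {q23, q22}: q12.
The least among these is q12.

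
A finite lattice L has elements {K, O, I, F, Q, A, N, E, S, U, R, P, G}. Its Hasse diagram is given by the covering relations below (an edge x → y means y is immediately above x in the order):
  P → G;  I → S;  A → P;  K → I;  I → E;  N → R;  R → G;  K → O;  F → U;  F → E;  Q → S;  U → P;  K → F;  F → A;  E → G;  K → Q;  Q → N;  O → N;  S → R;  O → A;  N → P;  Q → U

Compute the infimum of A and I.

Common lower bounds of {A, I}: K.
The greatest among these is K.

K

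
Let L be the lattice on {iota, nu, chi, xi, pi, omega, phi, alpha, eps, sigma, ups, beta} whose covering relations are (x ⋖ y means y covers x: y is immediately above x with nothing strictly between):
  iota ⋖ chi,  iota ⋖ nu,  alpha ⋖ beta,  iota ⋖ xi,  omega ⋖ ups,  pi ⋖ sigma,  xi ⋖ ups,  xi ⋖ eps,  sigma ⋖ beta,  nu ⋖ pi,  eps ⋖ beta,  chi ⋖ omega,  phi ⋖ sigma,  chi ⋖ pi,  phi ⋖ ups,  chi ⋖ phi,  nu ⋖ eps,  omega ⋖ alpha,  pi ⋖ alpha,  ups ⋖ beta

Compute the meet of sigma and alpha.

Common lower bounds of {sigma, alpha}: chi, iota, nu, pi.
The greatest among these is pi.

pi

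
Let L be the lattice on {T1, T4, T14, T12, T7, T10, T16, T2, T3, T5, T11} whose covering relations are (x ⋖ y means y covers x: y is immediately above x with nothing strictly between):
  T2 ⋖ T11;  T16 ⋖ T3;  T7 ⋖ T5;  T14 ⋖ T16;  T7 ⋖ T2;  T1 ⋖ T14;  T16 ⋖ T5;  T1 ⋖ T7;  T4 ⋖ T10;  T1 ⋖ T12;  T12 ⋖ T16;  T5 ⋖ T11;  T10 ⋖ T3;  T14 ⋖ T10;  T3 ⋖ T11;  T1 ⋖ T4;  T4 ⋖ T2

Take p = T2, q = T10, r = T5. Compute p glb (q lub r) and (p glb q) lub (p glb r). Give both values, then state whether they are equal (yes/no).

T2; T2; yes

q lub r = T11, so p glb (q lub r) = T2 glb T11 = T2.
p glb q = T4 and p glb r = T7, so (p glb q) lub (p glb r) = T4 lub T7 = T2.
Equal: yes.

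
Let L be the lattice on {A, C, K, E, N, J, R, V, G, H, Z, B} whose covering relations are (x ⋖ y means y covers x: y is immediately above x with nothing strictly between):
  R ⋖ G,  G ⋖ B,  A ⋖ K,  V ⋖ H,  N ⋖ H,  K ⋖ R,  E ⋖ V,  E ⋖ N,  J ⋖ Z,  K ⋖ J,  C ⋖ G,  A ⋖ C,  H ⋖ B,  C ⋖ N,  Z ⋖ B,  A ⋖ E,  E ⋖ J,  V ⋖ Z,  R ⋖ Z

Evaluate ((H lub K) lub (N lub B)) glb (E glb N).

E

H ∨ K = B
N ∨ B = B
B ∨ B = B
E ∧ N = E
B ∧ E = E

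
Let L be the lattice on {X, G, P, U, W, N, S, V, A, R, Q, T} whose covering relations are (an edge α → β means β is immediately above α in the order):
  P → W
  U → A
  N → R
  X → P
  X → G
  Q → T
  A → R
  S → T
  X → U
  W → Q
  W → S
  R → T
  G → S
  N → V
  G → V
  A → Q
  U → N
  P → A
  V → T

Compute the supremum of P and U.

A

Common upper bounds of {P, U}: A, Q, R, T.
The least among these is A.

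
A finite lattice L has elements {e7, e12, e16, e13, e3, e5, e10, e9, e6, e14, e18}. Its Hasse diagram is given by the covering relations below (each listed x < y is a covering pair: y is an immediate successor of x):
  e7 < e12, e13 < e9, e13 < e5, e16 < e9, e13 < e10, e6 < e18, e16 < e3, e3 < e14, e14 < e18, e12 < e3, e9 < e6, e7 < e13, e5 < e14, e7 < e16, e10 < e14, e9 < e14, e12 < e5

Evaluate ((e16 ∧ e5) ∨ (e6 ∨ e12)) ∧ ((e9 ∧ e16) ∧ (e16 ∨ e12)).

e16

e16 ∧ e5 = e7
e6 ∨ e12 = e18
e7 ∨ e18 = e18
e9 ∧ e16 = e16
e16 ∨ e12 = e3
e16 ∧ e3 = e16
e18 ∧ e16 = e16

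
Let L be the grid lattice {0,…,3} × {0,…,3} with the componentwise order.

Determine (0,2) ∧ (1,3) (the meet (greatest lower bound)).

(0,2)

In a product of chains, the meet is componentwise min, giving (0,2).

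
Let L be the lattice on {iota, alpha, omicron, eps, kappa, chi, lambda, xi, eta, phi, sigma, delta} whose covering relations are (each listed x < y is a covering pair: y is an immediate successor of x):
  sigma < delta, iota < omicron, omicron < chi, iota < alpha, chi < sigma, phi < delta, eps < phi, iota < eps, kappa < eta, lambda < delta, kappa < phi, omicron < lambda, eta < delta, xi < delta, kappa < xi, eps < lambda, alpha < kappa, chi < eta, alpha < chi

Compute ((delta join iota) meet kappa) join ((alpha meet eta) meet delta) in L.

kappa

delta ∨ iota = delta
delta ∧ kappa = kappa
alpha ∧ eta = alpha
alpha ∧ delta = alpha
kappa ∨ alpha = kappa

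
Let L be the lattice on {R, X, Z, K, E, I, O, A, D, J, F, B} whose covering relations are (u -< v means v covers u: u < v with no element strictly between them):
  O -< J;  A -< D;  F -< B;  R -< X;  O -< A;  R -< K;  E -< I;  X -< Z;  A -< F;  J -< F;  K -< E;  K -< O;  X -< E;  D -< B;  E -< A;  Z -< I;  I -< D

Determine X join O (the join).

Common upper bounds of {X, O}: A, B, D, F.
The least among these is A.

A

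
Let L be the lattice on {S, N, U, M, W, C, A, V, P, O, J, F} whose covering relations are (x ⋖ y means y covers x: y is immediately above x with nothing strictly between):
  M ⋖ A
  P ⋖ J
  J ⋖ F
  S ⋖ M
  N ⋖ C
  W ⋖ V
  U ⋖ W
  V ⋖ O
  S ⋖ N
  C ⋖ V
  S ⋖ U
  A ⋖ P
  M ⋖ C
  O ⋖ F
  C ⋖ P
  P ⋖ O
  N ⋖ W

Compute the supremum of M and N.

Common upper bounds of {M, N}: C, F, J, O, P, V.
The least among these is C.

C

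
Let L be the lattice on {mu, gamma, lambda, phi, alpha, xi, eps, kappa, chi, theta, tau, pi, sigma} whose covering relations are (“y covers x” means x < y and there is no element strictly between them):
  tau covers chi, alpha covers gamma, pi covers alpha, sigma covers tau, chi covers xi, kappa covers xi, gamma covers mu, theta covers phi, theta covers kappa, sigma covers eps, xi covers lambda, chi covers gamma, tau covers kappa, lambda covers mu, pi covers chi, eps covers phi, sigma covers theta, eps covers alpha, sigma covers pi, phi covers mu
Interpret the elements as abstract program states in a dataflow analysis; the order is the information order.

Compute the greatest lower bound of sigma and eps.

Common lower bounds of {sigma, eps}: alpha, eps, gamma, mu, phi.
The greatest among these is eps.

eps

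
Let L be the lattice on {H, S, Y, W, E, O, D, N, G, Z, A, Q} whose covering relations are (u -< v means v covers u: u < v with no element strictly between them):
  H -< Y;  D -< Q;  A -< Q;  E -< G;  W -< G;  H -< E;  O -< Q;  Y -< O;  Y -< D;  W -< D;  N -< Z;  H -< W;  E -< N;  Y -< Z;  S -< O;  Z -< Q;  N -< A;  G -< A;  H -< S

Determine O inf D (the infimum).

Y

Common lower bounds of {O, D}: H, Y.
The greatest among these is Y.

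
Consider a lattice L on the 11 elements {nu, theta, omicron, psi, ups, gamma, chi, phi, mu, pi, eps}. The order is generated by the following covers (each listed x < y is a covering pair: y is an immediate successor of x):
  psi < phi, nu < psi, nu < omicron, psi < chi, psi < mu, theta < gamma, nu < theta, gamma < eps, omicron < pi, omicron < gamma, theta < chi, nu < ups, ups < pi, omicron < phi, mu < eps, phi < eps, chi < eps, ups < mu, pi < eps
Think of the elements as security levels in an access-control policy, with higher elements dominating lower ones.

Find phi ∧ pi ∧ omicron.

omicron

Common lower bounds of {phi, pi, omicron}: nu, omicron.
The greatest among these is omicron.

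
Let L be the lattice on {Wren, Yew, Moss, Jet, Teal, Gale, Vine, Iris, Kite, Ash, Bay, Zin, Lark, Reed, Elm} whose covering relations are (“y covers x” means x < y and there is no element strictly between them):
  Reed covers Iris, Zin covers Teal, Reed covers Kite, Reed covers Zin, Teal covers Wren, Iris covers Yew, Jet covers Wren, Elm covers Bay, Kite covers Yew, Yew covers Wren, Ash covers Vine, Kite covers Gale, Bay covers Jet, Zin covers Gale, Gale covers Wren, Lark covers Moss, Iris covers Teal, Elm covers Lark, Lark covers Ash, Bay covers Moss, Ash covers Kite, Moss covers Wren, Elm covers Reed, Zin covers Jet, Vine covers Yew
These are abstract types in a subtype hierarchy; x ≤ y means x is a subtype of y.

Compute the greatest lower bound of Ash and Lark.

Ash

Common lower bounds of {Ash, Lark}: Ash, Gale, Kite, Vine, Wren, Yew.
The greatest among these is Ash.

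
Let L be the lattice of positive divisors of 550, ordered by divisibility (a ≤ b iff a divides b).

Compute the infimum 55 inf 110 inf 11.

11

In the divisibility order, the meet is the greatest common divisor: gcd(55, 110, 11) = 11.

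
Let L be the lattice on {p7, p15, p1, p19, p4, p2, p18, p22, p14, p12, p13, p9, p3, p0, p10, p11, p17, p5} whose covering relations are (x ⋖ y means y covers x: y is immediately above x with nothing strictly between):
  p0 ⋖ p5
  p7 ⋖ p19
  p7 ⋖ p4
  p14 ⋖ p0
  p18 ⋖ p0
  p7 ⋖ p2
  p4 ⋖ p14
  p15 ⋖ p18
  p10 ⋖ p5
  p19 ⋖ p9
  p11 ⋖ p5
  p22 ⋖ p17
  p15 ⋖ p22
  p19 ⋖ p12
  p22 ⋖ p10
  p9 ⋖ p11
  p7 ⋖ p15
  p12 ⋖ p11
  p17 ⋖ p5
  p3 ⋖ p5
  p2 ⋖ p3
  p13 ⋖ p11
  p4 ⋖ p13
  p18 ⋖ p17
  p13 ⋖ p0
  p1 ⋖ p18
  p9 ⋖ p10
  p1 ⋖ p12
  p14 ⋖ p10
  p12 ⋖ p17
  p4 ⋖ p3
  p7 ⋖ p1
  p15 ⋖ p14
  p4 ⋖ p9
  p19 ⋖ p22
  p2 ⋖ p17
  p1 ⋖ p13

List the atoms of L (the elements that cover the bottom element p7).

The atoms are exactly the elements that cover p7: p1, p15, p19, p2, p4.

p1, p15, p19, p2, p4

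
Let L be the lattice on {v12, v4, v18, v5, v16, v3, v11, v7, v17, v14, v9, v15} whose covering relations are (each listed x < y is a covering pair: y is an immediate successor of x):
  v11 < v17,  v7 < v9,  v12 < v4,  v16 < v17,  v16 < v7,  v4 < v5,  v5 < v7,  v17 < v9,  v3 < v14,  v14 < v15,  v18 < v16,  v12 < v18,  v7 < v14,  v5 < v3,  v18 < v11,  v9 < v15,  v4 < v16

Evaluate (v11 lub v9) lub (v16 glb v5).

v9

v11 ∨ v9 = v9
v16 ∧ v5 = v4
v9 ∨ v4 = v9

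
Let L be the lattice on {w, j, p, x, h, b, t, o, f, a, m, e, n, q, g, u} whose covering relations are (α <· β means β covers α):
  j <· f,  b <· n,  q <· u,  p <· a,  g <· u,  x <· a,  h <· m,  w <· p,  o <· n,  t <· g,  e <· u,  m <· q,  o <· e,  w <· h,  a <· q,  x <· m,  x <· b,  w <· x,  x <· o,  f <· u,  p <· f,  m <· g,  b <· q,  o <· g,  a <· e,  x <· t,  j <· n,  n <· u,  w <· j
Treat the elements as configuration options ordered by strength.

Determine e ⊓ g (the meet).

o

Common lower bounds of {e, g}: o, w, x.
The greatest among these is o.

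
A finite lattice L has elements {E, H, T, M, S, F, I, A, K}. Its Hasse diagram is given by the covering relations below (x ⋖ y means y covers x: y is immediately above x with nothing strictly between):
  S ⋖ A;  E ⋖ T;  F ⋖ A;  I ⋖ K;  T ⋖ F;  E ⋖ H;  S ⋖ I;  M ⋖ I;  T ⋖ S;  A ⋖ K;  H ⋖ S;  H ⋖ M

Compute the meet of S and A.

S

Common lower bounds of {S, A}: E, H, S, T.
The greatest among these is S.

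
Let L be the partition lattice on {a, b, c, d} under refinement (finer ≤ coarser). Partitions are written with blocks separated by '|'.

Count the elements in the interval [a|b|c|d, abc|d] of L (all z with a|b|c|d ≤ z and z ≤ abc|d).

5

The interval [a|b|c|d, abc|d] = {abc|d, ab|c|d, ac|b|d, a|bc|d, a|b|c|d}, which has 5 elements.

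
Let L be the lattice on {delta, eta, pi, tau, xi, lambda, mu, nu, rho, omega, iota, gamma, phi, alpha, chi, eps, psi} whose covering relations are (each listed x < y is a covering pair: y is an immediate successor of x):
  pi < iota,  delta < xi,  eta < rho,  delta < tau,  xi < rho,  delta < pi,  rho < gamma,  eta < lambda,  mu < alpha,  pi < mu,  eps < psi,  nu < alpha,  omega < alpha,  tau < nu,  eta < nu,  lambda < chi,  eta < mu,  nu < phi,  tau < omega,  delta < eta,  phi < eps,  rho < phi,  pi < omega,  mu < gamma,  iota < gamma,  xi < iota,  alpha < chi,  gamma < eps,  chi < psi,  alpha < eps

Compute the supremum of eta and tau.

Common upper bounds of {eta, tau}: alpha, chi, eps, nu, phi, psi.
The least among these is nu.

nu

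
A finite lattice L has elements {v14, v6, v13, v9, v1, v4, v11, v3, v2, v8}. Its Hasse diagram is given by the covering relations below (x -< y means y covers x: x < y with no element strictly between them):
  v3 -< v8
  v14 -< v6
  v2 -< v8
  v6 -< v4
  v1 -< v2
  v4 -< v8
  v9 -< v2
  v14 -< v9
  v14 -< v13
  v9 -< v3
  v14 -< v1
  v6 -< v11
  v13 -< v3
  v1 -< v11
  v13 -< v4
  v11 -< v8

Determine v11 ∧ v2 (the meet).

Common lower bounds of {v11, v2}: v1, v14.
The greatest among these is v1.

v1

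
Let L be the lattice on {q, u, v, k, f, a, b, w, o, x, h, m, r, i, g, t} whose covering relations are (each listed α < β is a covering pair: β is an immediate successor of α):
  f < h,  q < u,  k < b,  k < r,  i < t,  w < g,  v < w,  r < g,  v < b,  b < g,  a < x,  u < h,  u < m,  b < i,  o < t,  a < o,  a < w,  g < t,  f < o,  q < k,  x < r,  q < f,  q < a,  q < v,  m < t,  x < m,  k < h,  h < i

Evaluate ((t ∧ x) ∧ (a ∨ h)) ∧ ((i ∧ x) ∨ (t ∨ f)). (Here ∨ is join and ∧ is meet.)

t ∧ x = x
a ∨ h = t
x ∧ t = x
i ∧ x = q
t ∨ f = t
q ∨ t = t
x ∧ t = x

x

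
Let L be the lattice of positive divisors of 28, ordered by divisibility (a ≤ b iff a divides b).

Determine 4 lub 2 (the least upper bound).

In the divisibility order, the join is the least common multiple: lcm(4, 2) = 4.

4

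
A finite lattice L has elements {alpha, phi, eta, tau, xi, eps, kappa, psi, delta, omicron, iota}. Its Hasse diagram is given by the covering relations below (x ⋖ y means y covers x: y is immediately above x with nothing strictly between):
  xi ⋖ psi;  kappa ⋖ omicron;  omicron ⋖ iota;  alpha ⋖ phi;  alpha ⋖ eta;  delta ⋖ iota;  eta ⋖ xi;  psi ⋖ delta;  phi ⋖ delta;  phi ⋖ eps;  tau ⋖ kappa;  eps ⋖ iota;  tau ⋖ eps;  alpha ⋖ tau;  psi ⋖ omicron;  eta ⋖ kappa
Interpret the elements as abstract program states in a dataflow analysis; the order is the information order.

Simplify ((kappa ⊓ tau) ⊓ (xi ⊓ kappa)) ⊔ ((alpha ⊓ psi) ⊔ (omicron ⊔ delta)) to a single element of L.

kappa ∧ tau = tau
xi ∧ kappa = eta
tau ∧ eta = alpha
alpha ∧ psi = alpha
omicron ∨ delta = iota
alpha ∨ iota = iota
alpha ∨ iota = iota

iota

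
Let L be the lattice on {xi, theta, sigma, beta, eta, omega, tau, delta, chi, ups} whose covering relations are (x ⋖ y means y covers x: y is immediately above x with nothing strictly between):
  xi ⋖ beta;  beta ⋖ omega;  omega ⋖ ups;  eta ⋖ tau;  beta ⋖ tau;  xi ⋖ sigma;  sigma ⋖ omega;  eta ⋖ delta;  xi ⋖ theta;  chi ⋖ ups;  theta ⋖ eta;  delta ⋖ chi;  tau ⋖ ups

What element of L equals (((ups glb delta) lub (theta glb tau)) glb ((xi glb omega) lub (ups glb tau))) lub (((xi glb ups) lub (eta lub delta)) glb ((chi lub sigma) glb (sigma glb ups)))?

eta

ups ∧ delta = delta
theta ∧ tau = theta
delta ∨ theta = delta
xi ∧ omega = xi
ups ∧ tau = tau
xi ∨ tau = tau
delta ∧ tau = eta
xi ∧ ups = xi
eta ∨ delta = delta
xi ∨ delta = delta
chi ∨ sigma = ups
sigma ∧ ups = sigma
ups ∧ sigma = sigma
delta ∧ sigma = xi
eta ∨ xi = eta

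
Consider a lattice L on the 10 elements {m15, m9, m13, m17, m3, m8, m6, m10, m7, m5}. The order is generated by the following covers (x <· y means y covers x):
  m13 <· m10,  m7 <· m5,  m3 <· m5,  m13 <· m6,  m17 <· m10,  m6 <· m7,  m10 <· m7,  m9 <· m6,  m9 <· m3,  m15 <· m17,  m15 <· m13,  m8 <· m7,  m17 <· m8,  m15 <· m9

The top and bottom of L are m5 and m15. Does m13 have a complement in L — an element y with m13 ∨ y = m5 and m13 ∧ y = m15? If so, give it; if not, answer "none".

m3

Need y with m13 ∨ y = m5 and m13 ∧ y = m15.
Checking each element gives: m3.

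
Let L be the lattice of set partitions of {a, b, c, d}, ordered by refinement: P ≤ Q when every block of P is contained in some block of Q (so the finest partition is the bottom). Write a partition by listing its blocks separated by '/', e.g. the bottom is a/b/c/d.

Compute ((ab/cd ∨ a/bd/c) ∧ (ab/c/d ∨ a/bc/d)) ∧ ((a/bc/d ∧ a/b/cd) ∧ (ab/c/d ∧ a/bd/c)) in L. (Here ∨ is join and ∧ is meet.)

a/b/c/d

ab/cd ∨ a/bd/c = abcd
ab/c/d ∨ a/bc/d = abc/d
abcd ∧ abc/d = abc/d
a/bc/d ∧ a/b/cd = a/b/c/d
ab/c/d ∧ a/bd/c = a/b/c/d
a/b/c/d ∧ a/b/c/d = a/b/c/d
abc/d ∧ a/b/c/d = a/b/c/d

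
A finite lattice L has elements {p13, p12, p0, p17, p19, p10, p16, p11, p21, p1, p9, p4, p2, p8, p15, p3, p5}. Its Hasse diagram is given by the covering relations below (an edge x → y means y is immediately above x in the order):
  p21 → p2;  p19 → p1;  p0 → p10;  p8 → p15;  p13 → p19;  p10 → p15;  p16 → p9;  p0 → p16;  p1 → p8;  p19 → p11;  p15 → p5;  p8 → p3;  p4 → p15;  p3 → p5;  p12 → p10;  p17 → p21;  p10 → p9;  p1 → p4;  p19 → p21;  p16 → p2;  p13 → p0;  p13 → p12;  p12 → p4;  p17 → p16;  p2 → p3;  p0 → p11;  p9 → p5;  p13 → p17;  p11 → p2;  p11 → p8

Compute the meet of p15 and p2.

Common lower bounds of {p15, p2}: p0, p11, p13, p19.
The greatest among these is p11.

p11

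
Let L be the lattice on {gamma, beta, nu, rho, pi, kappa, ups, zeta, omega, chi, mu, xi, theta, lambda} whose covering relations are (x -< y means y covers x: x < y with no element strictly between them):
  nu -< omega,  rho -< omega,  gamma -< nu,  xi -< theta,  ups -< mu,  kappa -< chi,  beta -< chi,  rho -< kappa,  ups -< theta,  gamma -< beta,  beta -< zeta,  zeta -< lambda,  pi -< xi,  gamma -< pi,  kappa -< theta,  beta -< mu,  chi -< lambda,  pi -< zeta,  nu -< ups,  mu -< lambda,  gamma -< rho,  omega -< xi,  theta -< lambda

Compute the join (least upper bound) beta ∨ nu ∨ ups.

mu

Common upper bounds of {beta, nu, ups}: lambda, mu.
The least among these is mu.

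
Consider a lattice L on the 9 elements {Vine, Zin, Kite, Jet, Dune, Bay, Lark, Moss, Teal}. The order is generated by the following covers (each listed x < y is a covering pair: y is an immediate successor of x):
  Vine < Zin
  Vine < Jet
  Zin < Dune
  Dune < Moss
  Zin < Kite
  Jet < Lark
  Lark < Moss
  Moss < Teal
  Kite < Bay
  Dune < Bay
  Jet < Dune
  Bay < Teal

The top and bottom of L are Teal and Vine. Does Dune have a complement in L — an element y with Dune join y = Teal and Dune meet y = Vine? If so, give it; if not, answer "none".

none

For every candidate y, either Dune ∨ y ≠ Teal or Dune ∧ y ≠ Vine; no complement exists.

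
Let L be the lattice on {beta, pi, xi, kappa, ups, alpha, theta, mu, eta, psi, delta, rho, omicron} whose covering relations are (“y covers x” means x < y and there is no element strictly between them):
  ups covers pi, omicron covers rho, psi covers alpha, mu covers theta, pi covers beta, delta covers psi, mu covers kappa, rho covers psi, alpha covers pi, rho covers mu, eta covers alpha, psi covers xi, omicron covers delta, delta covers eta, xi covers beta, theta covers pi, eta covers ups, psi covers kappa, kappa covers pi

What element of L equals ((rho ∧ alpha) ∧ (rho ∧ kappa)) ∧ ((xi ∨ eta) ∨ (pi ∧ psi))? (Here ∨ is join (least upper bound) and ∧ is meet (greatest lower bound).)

rho ∧ alpha = alpha
rho ∧ kappa = kappa
alpha ∧ kappa = pi
xi ∨ eta = delta
pi ∧ psi = pi
delta ∨ pi = delta
pi ∧ delta = pi

pi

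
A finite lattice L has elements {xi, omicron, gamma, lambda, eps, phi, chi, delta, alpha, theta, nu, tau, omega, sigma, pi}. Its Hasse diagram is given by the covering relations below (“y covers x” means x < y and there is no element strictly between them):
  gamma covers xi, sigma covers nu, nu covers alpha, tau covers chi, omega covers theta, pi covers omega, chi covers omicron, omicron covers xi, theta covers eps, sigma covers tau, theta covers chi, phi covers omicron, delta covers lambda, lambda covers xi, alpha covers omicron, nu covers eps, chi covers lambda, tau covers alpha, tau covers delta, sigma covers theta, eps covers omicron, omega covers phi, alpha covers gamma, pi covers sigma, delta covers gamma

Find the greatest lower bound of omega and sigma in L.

theta

Common lower bounds of {omega, sigma}: chi, eps, lambda, omicron, theta, xi.
The greatest among these is theta.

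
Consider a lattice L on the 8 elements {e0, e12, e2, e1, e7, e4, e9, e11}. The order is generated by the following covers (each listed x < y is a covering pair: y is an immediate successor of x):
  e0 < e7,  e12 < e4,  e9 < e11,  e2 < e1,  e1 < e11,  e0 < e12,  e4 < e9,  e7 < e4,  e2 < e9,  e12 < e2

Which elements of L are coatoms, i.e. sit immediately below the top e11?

The coatoms are exactly the elements covered by e11: e1, e9.

e1, e9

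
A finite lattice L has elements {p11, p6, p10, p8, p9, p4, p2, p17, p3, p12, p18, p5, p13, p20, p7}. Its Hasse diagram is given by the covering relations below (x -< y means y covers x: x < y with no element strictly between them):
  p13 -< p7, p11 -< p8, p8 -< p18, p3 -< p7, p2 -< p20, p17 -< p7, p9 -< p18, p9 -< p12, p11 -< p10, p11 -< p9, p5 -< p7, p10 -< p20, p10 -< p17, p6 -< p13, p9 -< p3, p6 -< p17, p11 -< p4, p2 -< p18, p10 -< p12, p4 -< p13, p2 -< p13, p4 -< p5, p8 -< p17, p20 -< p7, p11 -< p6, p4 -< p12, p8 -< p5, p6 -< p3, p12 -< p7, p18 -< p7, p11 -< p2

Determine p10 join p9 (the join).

Common upper bounds of {p10, p9}: p12, p7.
The least among these is p12.

p12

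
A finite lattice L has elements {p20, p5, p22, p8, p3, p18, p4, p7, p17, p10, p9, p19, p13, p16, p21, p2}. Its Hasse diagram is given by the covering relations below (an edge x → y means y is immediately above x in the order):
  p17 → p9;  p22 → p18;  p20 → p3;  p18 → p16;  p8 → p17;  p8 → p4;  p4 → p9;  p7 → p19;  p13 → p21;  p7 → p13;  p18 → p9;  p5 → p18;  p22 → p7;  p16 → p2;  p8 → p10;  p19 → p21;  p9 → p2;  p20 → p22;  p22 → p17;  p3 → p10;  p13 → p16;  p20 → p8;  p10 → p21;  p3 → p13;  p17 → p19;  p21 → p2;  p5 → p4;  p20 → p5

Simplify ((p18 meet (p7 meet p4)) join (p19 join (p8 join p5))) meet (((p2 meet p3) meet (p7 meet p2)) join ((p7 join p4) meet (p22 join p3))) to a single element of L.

p7 ∧ p4 = p20
p18 ∧ p20 = p20
p8 ∨ p5 = p4
p19 ∨ p4 = p2
p20 ∨ p2 = p2
p2 ∧ p3 = p3
p7 ∧ p2 = p7
p3 ∧ p7 = p20
p7 ∨ p4 = p2
p22 ∨ p3 = p13
p2 ∧ p13 = p13
p20 ∨ p13 = p13
p2 ∧ p13 = p13

p13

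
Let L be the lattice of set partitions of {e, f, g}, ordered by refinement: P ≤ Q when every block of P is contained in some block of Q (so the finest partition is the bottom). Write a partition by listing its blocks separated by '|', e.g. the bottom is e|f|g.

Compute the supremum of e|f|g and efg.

efg

Common upper bounds of {e|f|g, efg}: efg.
The least among these is efg.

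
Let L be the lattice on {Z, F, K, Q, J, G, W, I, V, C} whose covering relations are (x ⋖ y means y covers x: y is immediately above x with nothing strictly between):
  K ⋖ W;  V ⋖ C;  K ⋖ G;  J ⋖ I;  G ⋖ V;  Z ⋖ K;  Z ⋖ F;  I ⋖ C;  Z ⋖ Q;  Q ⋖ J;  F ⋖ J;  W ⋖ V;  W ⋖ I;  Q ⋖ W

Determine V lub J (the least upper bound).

Common upper bounds of {V, J}: C.
The least among these is C.

C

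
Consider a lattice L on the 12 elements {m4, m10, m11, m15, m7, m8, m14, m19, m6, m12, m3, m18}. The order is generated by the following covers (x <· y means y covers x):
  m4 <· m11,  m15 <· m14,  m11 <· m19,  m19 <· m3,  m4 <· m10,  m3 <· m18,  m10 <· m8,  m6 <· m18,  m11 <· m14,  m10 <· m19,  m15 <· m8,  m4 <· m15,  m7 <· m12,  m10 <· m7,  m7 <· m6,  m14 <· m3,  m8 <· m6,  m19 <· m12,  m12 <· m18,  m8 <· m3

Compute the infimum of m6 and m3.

m8

Common lower bounds of {m6, m3}: m10, m15, m4, m8.
The greatest among these is m8.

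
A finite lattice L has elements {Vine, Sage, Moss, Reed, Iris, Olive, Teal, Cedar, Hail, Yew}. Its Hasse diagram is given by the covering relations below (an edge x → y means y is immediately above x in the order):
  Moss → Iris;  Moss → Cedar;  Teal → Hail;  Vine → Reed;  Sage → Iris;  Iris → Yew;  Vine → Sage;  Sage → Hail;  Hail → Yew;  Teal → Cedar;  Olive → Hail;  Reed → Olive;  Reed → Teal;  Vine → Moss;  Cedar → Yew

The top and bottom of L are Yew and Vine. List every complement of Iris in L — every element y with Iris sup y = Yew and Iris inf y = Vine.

Need y with Iris ∨ y = Yew and Iris ∧ y = Vine.
Checking each element gives: Olive, Reed, Teal.

Olive, Reed, Teal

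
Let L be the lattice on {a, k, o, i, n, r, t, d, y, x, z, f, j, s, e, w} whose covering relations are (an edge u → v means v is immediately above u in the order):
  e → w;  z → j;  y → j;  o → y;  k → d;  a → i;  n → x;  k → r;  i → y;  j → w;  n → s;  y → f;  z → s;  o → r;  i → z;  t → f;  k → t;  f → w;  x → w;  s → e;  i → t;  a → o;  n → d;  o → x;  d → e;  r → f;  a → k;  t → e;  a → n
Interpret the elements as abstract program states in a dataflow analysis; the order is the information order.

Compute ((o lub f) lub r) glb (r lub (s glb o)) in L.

r

o ∨ f = f
f ∨ r = f
s ∧ o = a
r ∨ a = r
f ∧ r = r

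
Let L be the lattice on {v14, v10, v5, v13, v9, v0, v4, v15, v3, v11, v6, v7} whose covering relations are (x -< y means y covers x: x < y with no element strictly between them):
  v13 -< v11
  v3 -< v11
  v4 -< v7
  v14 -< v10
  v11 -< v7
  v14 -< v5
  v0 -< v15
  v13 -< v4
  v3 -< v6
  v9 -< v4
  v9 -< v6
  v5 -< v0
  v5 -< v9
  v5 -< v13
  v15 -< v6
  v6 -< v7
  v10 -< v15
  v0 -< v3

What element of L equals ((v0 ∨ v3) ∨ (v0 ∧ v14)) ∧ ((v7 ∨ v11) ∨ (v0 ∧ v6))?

v3

v0 ∨ v3 = v3
v0 ∧ v14 = v14
v3 ∨ v14 = v3
v7 ∨ v11 = v7
v0 ∧ v6 = v0
v7 ∨ v0 = v7
v3 ∧ v7 = v3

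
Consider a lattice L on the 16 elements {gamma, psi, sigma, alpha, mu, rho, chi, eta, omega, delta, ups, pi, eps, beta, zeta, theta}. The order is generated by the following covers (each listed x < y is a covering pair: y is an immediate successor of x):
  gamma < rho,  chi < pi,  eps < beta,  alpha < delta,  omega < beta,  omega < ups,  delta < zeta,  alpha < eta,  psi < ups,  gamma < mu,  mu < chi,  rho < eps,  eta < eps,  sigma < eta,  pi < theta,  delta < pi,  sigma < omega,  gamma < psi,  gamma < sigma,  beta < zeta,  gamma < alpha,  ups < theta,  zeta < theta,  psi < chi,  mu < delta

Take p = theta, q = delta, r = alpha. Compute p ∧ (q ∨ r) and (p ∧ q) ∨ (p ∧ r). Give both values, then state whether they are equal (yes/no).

delta; delta; yes

q ∨ r = delta, so p ∧ (q ∨ r) = theta ∧ delta = delta.
p ∧ q = delta and p ∧ r = alpha, so (p ∧ q) ∨ (p ∧ r) = delta ∨ alpha = delta.
Equal: yes.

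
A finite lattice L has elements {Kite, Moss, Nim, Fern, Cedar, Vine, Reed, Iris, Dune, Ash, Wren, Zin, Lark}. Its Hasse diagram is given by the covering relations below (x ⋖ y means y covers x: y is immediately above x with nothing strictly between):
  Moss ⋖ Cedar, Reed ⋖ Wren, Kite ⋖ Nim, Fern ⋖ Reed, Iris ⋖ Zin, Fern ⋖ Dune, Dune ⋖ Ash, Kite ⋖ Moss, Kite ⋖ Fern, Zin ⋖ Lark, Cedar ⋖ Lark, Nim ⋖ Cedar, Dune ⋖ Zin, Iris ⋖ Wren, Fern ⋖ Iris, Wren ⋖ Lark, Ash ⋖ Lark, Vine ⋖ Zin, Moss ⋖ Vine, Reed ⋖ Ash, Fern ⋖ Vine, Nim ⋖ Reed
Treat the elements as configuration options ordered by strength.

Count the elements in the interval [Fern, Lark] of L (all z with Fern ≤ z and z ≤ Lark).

The interval [Fern, Lark] = {Ash, Dune, Fern, Iris, Lark, Reed, Vine, Wren, Zin}, which has 9 elements.

9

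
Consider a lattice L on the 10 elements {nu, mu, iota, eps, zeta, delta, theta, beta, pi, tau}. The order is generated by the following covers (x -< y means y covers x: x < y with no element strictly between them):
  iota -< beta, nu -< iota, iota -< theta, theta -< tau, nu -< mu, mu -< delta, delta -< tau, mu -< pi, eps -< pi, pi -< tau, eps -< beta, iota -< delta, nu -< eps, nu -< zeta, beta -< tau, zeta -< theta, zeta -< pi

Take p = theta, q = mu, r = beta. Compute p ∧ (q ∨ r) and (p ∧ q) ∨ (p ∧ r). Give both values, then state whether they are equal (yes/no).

q ∨ r = tau, so p ∧ (q ∨ r) = theta ∧ tau = theta.
p ∧ q = nu and p ∧ r = iota, so (p ∧ q) ∨ (p ∧ r) = nu ∨ iota = iota.
Equal: no.

theta; iota; no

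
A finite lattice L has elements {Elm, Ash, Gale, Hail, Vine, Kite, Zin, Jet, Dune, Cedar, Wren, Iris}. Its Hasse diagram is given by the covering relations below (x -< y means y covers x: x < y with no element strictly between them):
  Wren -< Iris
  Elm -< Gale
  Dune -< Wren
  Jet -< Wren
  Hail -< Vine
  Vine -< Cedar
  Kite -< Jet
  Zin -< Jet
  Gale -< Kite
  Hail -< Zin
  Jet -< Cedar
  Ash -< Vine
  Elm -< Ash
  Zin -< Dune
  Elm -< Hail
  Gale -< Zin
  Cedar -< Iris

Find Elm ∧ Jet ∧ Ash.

Common lower bounds of {Elm, Jet, Ash}: Elm.
The greatest among these is Elm.

Elm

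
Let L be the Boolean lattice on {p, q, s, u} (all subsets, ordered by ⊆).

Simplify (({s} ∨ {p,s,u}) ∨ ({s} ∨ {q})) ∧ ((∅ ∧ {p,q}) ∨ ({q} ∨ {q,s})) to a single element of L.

{s} ∨ {p,s,u} = {p,s,u}
{s} ∨ {q} = {q,s}
{p,s,u} ∨ {q,s} = {p,q,s,u}
∅ ∧ {p,q} = ∅
{q} ∨ {q,s} = {q,s}
∅ ∨ {q,s} = {q,s}
{p,q,s,u} ∧ {q,s} = {q,s}

{q,s}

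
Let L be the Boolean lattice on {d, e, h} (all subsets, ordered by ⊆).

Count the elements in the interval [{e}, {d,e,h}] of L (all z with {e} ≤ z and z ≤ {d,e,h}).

The interval [{e}, {d,e,h}] = {{d,e,h}, {d,e}, {e,h}, {e}}, which has 4 elements.

4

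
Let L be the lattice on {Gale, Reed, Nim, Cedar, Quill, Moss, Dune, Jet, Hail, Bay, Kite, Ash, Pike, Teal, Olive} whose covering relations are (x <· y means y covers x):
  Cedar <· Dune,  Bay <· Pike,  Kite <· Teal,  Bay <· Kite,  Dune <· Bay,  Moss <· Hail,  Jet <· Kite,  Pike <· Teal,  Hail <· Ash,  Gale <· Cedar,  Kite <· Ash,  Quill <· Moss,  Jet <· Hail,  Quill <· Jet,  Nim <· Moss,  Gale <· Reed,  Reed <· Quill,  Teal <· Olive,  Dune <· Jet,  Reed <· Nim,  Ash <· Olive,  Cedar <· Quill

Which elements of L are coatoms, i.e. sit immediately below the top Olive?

The coatoms are exactly the elements covered by Olive: Ash, Teal.

Ash, Teal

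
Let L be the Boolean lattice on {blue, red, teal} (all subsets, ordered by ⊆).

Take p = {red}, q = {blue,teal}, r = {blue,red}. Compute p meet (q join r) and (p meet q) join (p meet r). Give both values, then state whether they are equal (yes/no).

q join r = {blue,red,teal}, so p meet (q join r) = {red} meet {blue,red,teal} = {red}.
p meet q = ∅ and p meet r = {red}, so (p meet q) join (p meet r) = ∅ join {red} = {red}.
Equal: yes.

{red}; {red}; yes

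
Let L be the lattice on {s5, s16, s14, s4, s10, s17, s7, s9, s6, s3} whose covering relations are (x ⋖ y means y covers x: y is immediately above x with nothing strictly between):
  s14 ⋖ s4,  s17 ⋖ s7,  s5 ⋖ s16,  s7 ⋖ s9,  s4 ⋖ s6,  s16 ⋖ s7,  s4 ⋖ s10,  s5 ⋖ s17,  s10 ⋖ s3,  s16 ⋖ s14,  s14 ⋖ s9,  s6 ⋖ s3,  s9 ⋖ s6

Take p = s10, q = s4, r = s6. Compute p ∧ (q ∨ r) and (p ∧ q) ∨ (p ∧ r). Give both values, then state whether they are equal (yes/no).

s4; s4; yes

q ∨ r = s6, so p ∧ (q ∨ r) = s10 ∧ s6 = s4.
p ∧ q = s4 and p ∧ r = s4, so (p ∧ q) ∨ (p ∧ r) = s4 ∨ s4 = s4.
Equal: yes.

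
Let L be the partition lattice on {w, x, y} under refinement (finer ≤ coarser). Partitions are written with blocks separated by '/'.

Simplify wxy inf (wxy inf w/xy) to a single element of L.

wxy ∧ w/xy = w/xy
wxy ∧ w/xy = w/xy

w/xy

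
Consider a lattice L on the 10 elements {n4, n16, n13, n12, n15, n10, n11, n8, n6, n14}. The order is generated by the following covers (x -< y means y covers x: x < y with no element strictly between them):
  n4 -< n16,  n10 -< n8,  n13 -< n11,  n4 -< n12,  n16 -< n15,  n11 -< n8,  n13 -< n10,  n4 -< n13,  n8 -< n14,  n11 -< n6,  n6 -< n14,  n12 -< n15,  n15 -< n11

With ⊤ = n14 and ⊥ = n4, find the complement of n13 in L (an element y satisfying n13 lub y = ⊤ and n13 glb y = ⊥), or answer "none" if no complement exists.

For every candidate y, either n13 ∨ y ≠ n14 or n13 ∧ y ≠ n4; no complement exists.

none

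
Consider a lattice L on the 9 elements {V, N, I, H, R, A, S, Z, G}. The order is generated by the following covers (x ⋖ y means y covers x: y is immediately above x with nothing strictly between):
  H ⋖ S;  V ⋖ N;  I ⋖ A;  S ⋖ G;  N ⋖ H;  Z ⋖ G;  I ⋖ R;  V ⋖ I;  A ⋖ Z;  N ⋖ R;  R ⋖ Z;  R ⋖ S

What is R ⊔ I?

Common upper bounds of {R, I}: G, R, S, Z.
The least among these is R.

R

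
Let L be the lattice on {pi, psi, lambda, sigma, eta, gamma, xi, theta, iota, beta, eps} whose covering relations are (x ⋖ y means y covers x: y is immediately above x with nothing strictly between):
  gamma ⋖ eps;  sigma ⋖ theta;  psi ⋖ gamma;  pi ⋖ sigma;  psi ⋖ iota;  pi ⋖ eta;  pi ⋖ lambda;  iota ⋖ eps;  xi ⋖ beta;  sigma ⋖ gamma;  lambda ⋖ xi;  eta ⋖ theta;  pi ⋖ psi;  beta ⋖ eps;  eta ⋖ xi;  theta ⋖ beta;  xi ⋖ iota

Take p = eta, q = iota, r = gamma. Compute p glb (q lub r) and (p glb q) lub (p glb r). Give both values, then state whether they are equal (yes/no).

eta; eta; yes

q lub r = eps, so p glb (q lub r) = eta glb eps = eta.
p glb q = eta and p glb r = pi, so (p glb q) lub (p glb r) = eta lub pi = eta.
Equal: yes.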